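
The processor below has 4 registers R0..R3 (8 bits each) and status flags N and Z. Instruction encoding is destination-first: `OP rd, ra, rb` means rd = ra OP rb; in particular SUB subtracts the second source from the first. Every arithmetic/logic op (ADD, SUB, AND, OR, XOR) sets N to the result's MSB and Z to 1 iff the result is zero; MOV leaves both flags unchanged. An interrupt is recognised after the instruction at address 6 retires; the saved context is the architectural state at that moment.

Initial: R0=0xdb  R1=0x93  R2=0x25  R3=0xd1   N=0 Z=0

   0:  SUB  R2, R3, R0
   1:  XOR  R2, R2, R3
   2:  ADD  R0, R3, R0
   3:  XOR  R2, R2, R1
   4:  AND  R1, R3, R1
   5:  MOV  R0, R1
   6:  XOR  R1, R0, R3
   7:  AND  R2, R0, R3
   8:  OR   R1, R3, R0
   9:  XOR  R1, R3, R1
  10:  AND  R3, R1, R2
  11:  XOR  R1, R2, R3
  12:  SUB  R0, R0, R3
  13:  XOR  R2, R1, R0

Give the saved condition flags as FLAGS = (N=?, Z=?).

FLAGS = (N=0, Z=0)

after  0: R0=0xdb R1=0x93 R2=0xf6 R3=0xd1  N=1 Z=0
after  1: R0=0xdb R1=0x93 R2=0x27 R3=0xd1  N=0 Z=0
after  2: R0=0xac R1=0x93 R2=0x27 R3=0xd1  N=1 Z=0
after  3: R0=0xac R1=0x93 R2=0xb4 R3=0xd1  N=1 Z=0
after  4: R0=0xac R1=0x91 R2=0xb4 R3=0xd1  N=1 Z=0
after  5: R0=0x91 R1=0x91 R2=0xb4 R3=0xd1  N=1 Z=0
after  6: R0=0x91 R1=0x40 R2=0xb4 R3=0xd1  N=0 Z=0
-- IRQ taken; context saved, return-PC = 7 --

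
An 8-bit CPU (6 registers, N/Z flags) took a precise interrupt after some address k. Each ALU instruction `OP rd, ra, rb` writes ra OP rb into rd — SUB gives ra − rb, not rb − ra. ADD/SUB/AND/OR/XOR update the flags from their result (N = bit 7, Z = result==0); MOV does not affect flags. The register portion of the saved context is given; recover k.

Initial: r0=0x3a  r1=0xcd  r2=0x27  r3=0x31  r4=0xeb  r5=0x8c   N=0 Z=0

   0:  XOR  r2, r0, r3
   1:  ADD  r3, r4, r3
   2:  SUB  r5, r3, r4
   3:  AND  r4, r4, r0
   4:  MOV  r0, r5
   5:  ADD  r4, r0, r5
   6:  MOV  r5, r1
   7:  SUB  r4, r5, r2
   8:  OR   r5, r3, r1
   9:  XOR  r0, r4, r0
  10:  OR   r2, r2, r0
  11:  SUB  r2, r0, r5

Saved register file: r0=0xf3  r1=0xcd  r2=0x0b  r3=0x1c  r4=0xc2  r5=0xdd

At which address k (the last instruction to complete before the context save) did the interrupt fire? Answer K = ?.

after  0: r0=0x3a r1=0xcd r2=0x0b r3=0x31 r4=0xeb r5=0x8c  N=0 Z=0
after  1: r0=0x3a r1=0xcd r2=0x0b r3=0x1c r4=0xeb r5=0x8c  N=0 Z=0
after  2: r0=0x3a r1=0xcd r2=0x0b r3=0x1c r4=0xeb r5=0x31  N=0 Z=0
after  3: r0=0x3a r1=0xcd r2=0x0b r3=0x1c r4=0x2a r5=0x31  N=0 Z=0
after  4: r0=0x31 r1=0xcd r2=0x0b r3=0x1c r4=0x2a r5=0x31  N=0 Z=0
after  5: r0=0x31 r1=0xcd r2=0x0b r3=0x1c r4=0x62 r5=0x31  N=0 Z=0
after  6: r0=0x31 r1=0xcd r2=0x0b r3=0x1c r4=0x62 r5=0xcd  N=0 Z=0
after  7: r0=0x31 r1=0xcd r2=0x0b r3=0x1c r4=0xc2 r5=0xcd  N=1 Z=0
after  8: r0=0x31 r1=0xcd r2=0x0b r3=0x1c r4=0xc2 r5=0xdd  N=1 Z=0
after  9: r0=0xf3 r1=0xcd r2=0x0b r3=0x1c r4=0xc2 r5=0xdd  N=1 Z=0
-- IRQ taken; context saved, return-PC = 10 --

K = 9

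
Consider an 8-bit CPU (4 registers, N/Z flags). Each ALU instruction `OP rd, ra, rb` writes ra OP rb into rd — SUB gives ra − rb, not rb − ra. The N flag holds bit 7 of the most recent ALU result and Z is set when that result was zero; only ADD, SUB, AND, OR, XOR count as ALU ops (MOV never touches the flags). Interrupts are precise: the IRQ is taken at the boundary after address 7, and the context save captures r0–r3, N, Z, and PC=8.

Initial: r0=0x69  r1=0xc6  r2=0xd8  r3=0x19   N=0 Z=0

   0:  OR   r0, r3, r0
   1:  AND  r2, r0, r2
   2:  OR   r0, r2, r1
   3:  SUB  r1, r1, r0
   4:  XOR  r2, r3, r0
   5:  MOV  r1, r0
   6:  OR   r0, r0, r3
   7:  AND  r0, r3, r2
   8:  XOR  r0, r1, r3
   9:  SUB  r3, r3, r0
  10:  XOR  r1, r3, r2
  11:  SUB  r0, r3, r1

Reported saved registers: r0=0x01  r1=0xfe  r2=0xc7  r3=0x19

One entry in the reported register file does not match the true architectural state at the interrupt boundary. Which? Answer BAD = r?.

after  0: r0=0x79 r1=0xc6 r2=0xd8 r3=0x19  N=0 Z=0
after  1: r0=0x79 r1=0xc6 r2=0x58 r3=0x19  N=0 Z=0
after  2: r0=0xde r1=0xc6 r2=0x58 r3=0x19  N=1 Z=0
after  3: r0=0xde r1=0xe8 r2=0x58 r3=0x19  N=1 Z=0
after  4: r0=0xde r1=0xe8 r2=0xc7 r3=0x19  N=1 Z=0
after  5: r0=0xde r1=0xde r2=0xc7 r3=0x19  N=1 Z=0
after  6: r0=0xdf r1=0xde r2=0xc7 r3=0x19  N=1 Z=0
after  7: r0=0x01 r1=0xde r2=0xc7 r3=0x19  N=0 Z=0
-- IRQ taken; context saved, return-PC = 8 --
mismatch: r1: reported 0xfe vs actual 0xde

BAD = r1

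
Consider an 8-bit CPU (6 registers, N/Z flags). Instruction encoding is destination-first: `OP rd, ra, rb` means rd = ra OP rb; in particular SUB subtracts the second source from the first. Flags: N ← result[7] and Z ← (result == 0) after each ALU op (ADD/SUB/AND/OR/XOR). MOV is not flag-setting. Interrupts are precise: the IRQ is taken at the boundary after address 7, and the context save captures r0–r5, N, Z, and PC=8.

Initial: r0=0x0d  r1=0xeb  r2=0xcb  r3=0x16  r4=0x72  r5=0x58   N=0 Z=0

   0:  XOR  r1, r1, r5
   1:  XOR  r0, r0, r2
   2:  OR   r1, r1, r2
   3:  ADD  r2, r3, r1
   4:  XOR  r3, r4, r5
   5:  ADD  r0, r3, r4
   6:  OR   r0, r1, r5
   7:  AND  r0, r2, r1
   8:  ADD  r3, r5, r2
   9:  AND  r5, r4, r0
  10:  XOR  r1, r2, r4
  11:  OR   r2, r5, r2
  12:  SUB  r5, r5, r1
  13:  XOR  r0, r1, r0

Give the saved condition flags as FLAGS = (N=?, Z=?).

after  0: r0=0x0d r1=0xb3 r2=0xcb r3=0x16 r4=0x72 r5=0x58  N=1 Z=0
after  1: r0=0xc6 r1=0xb3 r2=0xcb r3=0x16 r4=0x72 r5=0x58  N=1 Z=0
after  2: r0=0xc6 r1=0xfb r2=0xcb r3=0x16 r4=0x72 r5=0x58  N=1 Z=0
after  3: r0=0xc6 r1=0xfb r2=0x11 r3=0x16 r4=0x72 r5=0x58  N=0 Z=0
after  4: r0=0xc6 r1=0xfb r2=0x11 r3=0x2a r4=0x72 r5=0x58  N=0 Z=0
after  5: r0=0x9c r1=0xfb r2=0x11 r3=0x2a r4=0x72 r5=0x58  N=1 Z=0
after  6: r0=0xfb r1=0xfb r2=0x11 r3=0x2a r4=0x72 r5=0x58  N=1 Z=0
after  7: r0=0x11 r1=0xfb r2=0x11 r3=0x2a r4=0x72 r5=0x58  N=0 Z=0
-- IRQ taken; context saved, return-PC = 8 --

FLAGS = (N=0, Z=0)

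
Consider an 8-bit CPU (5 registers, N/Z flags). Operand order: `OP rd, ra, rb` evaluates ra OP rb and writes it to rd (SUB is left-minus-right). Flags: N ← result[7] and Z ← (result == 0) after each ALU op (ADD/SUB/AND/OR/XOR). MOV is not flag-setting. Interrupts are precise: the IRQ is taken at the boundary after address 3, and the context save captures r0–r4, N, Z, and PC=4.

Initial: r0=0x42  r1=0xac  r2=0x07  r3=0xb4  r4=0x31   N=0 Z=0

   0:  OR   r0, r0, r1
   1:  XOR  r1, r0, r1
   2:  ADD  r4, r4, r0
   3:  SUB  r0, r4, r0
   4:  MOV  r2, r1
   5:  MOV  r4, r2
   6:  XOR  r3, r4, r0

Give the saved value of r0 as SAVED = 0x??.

after  0: r0=0xee r1=0xac r2=0x07 r3=0xb4 r4=0x31  N=1 Z=0
after  1: r0=0xee r1=0x42 r2=0x07 r3=0xb4 r4=0x31  N=0 Z=0
after  2: r0=0xee r1=0x42 r2=0x07 r3=0xb4 r4=0x1f  N=0 Z=0
after  3: r0=0x31 r1=0x42 r2=0x07 r3=0xb4 r4=0x1f  N=0 Z=0
-- IRQ taken; context saved, return-PC = 4 --

SAVED = 0x31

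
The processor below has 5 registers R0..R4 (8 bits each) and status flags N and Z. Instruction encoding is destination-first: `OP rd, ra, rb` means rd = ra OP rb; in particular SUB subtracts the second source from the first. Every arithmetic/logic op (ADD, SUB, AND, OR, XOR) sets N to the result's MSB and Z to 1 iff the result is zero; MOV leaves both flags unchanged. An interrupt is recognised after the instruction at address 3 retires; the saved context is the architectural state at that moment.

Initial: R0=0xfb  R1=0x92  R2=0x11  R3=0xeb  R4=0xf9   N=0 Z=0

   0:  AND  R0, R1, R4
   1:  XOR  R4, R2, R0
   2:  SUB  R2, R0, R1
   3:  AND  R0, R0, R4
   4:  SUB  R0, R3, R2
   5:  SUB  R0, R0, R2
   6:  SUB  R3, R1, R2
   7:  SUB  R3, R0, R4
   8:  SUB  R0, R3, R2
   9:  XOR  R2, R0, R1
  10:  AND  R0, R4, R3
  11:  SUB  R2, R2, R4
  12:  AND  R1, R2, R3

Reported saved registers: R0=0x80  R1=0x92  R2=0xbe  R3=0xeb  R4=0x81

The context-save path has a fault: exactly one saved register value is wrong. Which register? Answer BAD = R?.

BAD = R2

after  0: R0=0x90 R1=0x92 R2=0x11 R3=0xeb R4=0xf9  N=1 Z=0
after  1: R0=0x90 R1=0x92 R2=0x11 R3=0xeb R4=0x81  N=1 Z=0
after  2: R0=0x90 R1=0x92 R2=0xfe R3=0xeb R4=0x81  N=1 Z=0
after  3: R0=0x80 R1=0x92 R2=0xfe R3=0xeb R4=0x81  N=1 Z=0
-- IRQ taken; context saved, return-PC = 4 --
mismatch: R2: reported 0xbe vs actual 0xfe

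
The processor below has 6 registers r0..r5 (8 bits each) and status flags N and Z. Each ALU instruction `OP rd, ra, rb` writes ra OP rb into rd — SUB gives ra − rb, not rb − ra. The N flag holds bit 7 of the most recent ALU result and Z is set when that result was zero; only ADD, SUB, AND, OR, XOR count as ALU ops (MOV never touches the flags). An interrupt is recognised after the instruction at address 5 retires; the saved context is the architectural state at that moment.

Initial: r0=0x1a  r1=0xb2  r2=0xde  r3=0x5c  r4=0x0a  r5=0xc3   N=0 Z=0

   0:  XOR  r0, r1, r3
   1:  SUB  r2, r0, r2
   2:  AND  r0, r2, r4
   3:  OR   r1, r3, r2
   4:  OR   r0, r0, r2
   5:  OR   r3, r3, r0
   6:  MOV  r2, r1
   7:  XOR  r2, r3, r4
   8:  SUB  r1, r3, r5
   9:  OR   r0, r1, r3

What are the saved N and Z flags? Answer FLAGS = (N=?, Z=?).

FLAGS = (N=0, Z=0)

after  0: r0=0xee r1=0xb2 r2=0xde r3=0x5c r4=0x0a r5=0xc3  N=1 Z=0
after  1: r0=0xee r1=0xb2 r2=0x10 r3=0x5c r4=0x0a r5=0xc3  N=0 Z=0
after  2: r0=0x00 r1=0xb2 r2=0x10 r3=0x5c r4=0x0a r5=0xc3  N=0 Z=1
after  3: r0=0x00 r1=0x5c r2=0x10 r3=0x5c r4=0x0a r5=0xc3  N=0 Z=0
after  4: r0=0x10 r1=0x5c r2=0x10 r3=0x5c r4=0x0a r5=0xc3  N=0 Z=0
after  5: r0=0x10 r1=0x5c r2=0x10 r3=0x5c r4=0x0a r5=0xc3  N=0 Z=0
-- IRQ taken; context saved, return-PC = 6 --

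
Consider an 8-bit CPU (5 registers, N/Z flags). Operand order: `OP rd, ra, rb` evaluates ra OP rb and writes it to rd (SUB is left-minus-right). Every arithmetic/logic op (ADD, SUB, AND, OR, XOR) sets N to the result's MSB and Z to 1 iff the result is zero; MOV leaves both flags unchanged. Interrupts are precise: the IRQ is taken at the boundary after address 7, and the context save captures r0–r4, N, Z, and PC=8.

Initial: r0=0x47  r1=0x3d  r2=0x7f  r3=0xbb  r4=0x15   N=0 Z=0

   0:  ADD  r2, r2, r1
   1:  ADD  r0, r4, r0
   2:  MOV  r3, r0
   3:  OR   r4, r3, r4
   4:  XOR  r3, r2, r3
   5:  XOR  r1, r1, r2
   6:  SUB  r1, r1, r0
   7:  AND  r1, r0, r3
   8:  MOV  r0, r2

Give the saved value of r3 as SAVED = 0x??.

after  0: r0=0x47 r1=0x3d r2=0xbc r3=0xbb r4=0x15  N=1 Z=0
after  1: r0=0x5c r1=0x3d r2=0xbc r3=0xbb r4=0x15  N=0 Z=0
after  2: r0=0x5c r1=0x3d r2=0xbc r3=0x5c r4=0x15  N=0 Z=0
after  3: r0=0x5c r1=0x3d r2=0xbc r3=0x5c r4=0x5d  N=0 Z=0
after  4: r0=0x5c r1=0x3d r2=0xbc r3=0xe0 r4=0x5d  N=1 Z=0
after  5: r0=0x5c r1=0x81 r2=0xbc r3=0xe0 r4=0x5d  N=1 Z=0
after  6: r0=0x5c r1=0x25 r2=0xbc r3=0xe0 r4=0x5d  N=0 Z=0
after  7: r0=0x5c r1=0x40 r2=0xbc r3=0xe0 r4=0x5d  N=0 Z=0
-- IRQ taken; context saved, return-PC = 8 --

SAVED = 0xe0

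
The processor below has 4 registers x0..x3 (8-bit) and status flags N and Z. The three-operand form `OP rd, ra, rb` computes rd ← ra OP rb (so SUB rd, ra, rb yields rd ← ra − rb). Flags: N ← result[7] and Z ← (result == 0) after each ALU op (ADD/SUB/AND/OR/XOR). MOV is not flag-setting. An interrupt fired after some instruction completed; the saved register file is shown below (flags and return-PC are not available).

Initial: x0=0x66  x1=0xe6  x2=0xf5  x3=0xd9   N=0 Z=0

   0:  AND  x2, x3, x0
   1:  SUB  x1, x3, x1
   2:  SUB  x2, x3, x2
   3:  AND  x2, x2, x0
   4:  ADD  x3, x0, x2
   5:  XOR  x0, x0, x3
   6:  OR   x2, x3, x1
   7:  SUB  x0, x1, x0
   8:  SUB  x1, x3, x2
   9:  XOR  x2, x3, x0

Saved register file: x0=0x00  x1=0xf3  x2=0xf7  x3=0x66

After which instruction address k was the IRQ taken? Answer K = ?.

after  0: x0=0x66 x1=0xe6 x2=0x40 x3=0xd9  N=0 Z=0
after  1: x0=0x66 x1=0xf3 x2=0x40 x3=0xd9  N=1 Z=0
after  2: x0=0x66 x1=0xf3 x2=0x99 x3=0xd9  N=1 Z=0
after  3: x0=0x66 x1=0xf3 x2=0x00 x3=0xd9  N=0 Z=1
after  4: x0=0x66 x1=0xf3 x2=0x00 x3=0x66  N=0 Z=0
after  5: x0=0x00 x1=0xf3 x2=0x00 x3=0x66  N=0 Z=1
after  6: x0=0x00 x1=0xf3 x2=0xf7 x3=0x66  N=1 Z=0
-- IRQ taken; context saved, return-PC = 7 --

K = 6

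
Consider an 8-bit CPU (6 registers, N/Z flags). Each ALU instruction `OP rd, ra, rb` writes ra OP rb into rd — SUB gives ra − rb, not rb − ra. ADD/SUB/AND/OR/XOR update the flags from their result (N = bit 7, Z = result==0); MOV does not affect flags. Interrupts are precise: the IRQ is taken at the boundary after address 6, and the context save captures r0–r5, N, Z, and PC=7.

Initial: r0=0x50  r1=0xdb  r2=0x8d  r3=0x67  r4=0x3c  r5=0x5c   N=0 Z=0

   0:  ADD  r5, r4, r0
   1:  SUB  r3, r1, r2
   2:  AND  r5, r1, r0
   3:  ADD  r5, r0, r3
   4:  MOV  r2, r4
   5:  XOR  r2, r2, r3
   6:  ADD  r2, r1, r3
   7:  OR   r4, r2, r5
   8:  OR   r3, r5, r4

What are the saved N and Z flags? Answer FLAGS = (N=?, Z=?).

FLAGS = (N=0, Z=0)

after  0: r0=0x50 r1=0xdb r2=0x8d r3=0x67 r4=0x3c r5=0x8c  N=1 Z=0
after  1: r0=0x50 r1=0xdb r2=0x8d r3=0x4e r4=0x3c r5=0x8c  N=0 Z=0
after  2: r0=0x50 r1=0xdb r2=0x8d r3=0x4e r4=0x3c r5=0x50  N=0 Z=0
after  3: r0=0x50 r1=0xdb r2=0x8d r3=0x4e r4=0x3c r5=0x9e  N=1 Z=0
after  4: r0=0x50 r1=0xdb r2=0x3c r3=0x4e r4=0x3c r5=0x9e  N=1 Z=0
after  5: r0=0x50 r1=0xdb r2=0x72 r3=0x4e r4=0x3c r5=0x9e  N=0 Z=0
after  6: r0=0x50 r1=0xdb r2=0x29 r3=0x4e r4=0x3c r5=0x9e  N=0 Z=0
-- IRQ taken; context saved, return-PC = 7 --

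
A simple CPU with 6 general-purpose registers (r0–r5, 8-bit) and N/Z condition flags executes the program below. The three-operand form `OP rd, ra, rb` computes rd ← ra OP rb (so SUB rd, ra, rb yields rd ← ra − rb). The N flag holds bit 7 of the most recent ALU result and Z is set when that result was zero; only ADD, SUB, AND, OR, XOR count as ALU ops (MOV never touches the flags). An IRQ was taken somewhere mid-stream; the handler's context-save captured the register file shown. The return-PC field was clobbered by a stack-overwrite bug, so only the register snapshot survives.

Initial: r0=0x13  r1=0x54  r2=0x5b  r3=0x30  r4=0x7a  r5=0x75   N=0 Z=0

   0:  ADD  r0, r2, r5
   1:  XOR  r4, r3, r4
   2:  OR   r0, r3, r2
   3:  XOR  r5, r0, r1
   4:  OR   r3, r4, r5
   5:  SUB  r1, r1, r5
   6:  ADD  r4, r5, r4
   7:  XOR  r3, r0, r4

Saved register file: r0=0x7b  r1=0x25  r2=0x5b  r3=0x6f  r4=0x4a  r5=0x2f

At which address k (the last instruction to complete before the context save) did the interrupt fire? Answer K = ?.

K = 5

after  0: r0=0xd0 r1=0x54 r2=0x5b r3=0x30 r4=0x7a r5=0x75  N=1 Z=0
after  1: r0=0xd0 r1=0x54 r2=0x5b r3=0x30 r4=0x4a r5=0x75  N=0 Z=0
after  2: r0=0x7b r1=0x54 r2=0x5b r3=0x30 r4=0x4a r5=0x75  N=0 Z=0
after  3: r0=0x7b r1=0x54 r2=0x5b r3=0x30 r4=0x4a r5=0x2f  N=0 Z=0
after  4: r0=0x7b r1=0x54 r2=0x5b r3=0x6f r4=0x4a r5=0x2f  N=0 Z=0
after  5: r0=0x7b r1=0x25 r2=0x5b r3=0x6f r4=0x4a r5=0x2f  N=0 Z=0
-- IRQ taken; context saved, return-PC = 6 --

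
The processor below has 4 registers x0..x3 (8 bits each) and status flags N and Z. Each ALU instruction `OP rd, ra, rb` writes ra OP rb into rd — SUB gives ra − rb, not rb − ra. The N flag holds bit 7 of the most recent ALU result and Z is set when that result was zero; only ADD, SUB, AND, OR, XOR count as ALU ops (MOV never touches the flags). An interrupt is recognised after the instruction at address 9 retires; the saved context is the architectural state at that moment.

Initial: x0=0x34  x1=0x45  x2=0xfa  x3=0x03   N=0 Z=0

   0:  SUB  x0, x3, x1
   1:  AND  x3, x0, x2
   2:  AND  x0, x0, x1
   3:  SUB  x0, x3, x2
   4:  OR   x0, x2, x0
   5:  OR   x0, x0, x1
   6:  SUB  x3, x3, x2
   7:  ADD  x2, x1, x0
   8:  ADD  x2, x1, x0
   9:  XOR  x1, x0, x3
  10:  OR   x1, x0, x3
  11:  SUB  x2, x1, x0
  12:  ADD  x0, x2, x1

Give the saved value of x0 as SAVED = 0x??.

SAVED = 0xff

after  0: x0=0xbe x1=0x45 x2=0xfa x3=0x03  N=1 Z=0
after  1: x0=0xbe x1=0x45 x2=0xfa x3=0xba  N=1 Z=0
after  2: x0=0x04 x1=0x45 x2=0xfa x3=0xba  N=0 Z=0
after  3: x0=0xc0 x1=0x45 x2=0xfa x3=0xba  N=1 Z=0
after  4: x0=0xfa x1=0x45 x2=0xfa x3=0xba  N=1 Z=0
after  5: x0=0xff x1=0x45 x2=0xfa x3=0xba  N=1 Z=0
after  6: x0=0xff x1=0x45 x2=0xfa x3=0xc0  N=1 Z=0
after  7: x0=0xff x1=0x45 x2=0x44 x3=0xc0  N=0 Z=0
after  8: x0=0xff x1=0x45 x2=0x44 x3=0xc0  N=0 Z=0
after  9: x0=0xff x1=0x3f x2=0x44 x3=0xc0  N=0 Z=0
-- IRQ taken; context saved, return-PC = 10 --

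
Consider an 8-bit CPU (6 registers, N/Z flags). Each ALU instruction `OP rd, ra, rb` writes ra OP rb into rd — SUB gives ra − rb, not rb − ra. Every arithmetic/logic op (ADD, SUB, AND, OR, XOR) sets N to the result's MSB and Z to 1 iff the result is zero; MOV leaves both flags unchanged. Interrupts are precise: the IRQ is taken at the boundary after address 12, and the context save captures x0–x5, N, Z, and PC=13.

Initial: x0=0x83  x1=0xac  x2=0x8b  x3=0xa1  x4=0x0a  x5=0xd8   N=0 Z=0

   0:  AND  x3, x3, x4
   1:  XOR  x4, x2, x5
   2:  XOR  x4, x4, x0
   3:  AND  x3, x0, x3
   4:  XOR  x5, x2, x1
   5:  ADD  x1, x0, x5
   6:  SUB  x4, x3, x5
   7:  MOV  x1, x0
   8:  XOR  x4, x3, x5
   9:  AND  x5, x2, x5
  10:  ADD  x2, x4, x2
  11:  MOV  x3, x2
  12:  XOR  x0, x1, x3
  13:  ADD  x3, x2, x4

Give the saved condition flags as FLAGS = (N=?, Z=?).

after  0: x0=0x83 x1=0xac x2=0x8b x3=0x00 x4=0x0a x5=0xd8  N=0 Z=1
after  1: x0=0x83 x1=0xac x2=0x8b x3=0x00 x4=0x53 x5=0xd8  N=0 Z=0
after  2: x0=0x83 x1=0xac x2=0x8b x3=0x00 x4=0xd0 x5=0xd8  N=1 Z=0
after  3: x0=0x83 x1=0xac x2=0x8b x3=0x00 x4=0xd0 x5=0xd8  N=0 Z=1
after  4: x0=0x83 x1=0xac x2=0x8b x3=0x00 x4=0xd0 x5=0x27  N=0 Z=0
after  5: x0=0x83 x1=0xaa x2=0x8b x3=0x00 x4=0xd0 x5=0x27  N=1 Z=0
after  6: x0=0x83 x1=0xaa x2=0x8b x3=0x00 x4=0xd9 x5=0x27  N=1 Z=0
after  7: x0=0x83 x1=0x83 x2=0x8b x3=0x00 x4=0xd9 x5=0x27  N=1 Z=0
after  8: x0=0x83 x1=0x83 x2=0x8b x3=0x00 x4=0x27 x5=0x27  N=0 Z=0
after  9: x0=0x83 x1=0x83 x2=0x8b x3=0x00 x4=0x27 x5=0x03  N=0 Z=0
after 10: x0=0x83 x1=0x83 x2=0xb2 x3=0x00 x4=0x27 x5=0x03  N=1 Z=0
after 11: x0=0x83 x1=0x83 x2=0xb2 x3=0xb2 x4=0x27 x5=0x03  N=1 Z=0
after 12: x0=0x31 x1=0x83 x2=0xb2 x3=0xb2 x4=0x27 x5=0x03  N=0 Z=0
-- IRQ taken; context saved, return-PC = 13 --

FLAGS = (N=0, Z=0)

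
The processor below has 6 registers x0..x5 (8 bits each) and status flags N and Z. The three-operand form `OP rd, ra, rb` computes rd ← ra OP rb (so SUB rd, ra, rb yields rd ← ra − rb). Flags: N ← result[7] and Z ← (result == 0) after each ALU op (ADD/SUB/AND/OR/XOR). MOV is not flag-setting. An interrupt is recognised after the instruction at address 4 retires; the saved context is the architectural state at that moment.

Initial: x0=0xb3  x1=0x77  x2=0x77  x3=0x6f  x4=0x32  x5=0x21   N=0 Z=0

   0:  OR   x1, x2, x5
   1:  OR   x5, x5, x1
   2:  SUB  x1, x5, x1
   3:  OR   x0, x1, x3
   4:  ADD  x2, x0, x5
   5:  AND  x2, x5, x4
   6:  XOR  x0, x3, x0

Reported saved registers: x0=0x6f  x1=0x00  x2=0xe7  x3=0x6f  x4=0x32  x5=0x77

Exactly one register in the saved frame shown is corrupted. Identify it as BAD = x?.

BAD = x2

after  0: x0=0xb3 x1=0x77 x2=0x77 x3=0x6f x4=0x32 x5=0x21  N=0 Z=0
after  1: x0=0xb3 x1=0x77 x2=0x77 x3=0x6f x4=0x32 x5=0x77  N=0 Z=0
after  2: x0=0xb3 x1=0x00 x2=0x77 x3=0x6f x4=0x32 x5=0x77  N=0 Z=1
after  3: x0=0x6f x1=0x00 x2=0x77 x3=0x6f x4=0x32 x5=0x77  N=0 Z=0
after  4: x0=0x6f x1=0x00 x2=0xe6 x3=0x6f x4=0x32 x5=0x77  N=1 Z=0
-- IRQ taken; context saved, return-PC = 5 --
mismatch: x2: reported 0xe7 vs actual 0xe6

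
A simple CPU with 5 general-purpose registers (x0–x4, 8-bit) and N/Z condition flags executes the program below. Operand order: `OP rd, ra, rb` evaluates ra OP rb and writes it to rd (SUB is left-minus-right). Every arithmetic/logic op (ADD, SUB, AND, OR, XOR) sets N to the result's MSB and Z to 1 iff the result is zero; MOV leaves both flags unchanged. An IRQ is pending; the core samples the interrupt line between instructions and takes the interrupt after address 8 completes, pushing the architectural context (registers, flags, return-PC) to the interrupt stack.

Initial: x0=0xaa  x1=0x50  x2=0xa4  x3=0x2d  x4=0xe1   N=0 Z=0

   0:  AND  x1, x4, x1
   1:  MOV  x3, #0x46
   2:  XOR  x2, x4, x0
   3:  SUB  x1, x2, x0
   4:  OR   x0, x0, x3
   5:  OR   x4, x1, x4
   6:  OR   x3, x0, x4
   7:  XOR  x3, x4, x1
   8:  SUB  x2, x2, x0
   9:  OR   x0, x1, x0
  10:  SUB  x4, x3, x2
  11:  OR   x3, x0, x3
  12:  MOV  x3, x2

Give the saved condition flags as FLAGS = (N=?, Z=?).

after  0: x0=0xaa x1=0x40 x2=0xa4 x3=0x2d x4=0xe1  N=0 Z=0
after  1: x0=0xaa x1=0x40 x2=0xa4 x3=0x46 x4=0xe1  N=0 Z=0
after  2: x0=0xaa x1=0x40 x2=0x4b x3=0x46 x4=0xe1  N=0 Z=0
after  3: x0=0xaa x1=0xa1 x2=0x4b x3=0x46 x4=0xe1  N=1 Z=0
after  4: x0=0xee x1=0xa1 x2=0x4b x3=0x46 x4=0xe1  N=1 Z=0
after  5: x0=0xee x1=0xa1 x2=0x4b x3=0x46 x4=0xe1  N=1 Z=0
after  6: x0=0xee x1=0xa1 x2=0x4b x3=0xef x4=0xe1  N=1 Z=0
after  7: x0=0xee x1=0xa1 x2=0x4b x3=0x40 x4=0xe1  N=0 Z=0
after  8: x0=0xee x1=0xa1 x2=0x5d x3=0x40 x4=0xe1  N=0 Z=0
-- IRQ taken; context saved, return-PC = 9 --

FLAGS = (N=0, Z=0)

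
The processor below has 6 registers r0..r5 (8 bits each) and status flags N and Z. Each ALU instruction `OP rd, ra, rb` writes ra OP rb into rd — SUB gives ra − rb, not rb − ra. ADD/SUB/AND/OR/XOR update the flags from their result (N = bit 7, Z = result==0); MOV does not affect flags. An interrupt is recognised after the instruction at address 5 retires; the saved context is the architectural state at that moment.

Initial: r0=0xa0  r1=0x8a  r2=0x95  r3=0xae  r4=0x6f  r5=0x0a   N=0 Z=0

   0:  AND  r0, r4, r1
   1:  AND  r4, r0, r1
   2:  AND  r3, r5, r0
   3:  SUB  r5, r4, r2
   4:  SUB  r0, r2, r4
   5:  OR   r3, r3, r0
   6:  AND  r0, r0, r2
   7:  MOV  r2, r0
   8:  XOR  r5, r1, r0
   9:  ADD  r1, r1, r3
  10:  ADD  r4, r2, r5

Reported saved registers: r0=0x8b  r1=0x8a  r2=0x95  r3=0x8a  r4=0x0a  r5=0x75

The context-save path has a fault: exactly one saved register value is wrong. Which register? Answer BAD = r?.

BAD = r3

after  0: r0=0x0a r1=0x8a r2=0x95 r3=0xae r4=0x6f r5=0x0a  N=0 Z=0
after  1: r0=0x0a r1=0x8a r2=0x95 r3=0xae r4=0x0a r5=0x0a  N=0 Z=0
after  2: r0=0x0a r1=0x8a r2=0x95 r3=0x0a r4=0x0a r5=0x0a  N=0 Z=0
after  3: r0=0x0a r1=0x8a r2=0x95 r3=0x0a r4=0x0a r5=0x75  N=0 Z=0
after  4: r0=0x8b r1=0x8a r2=0x95 r3=0x0a r4=0x0a r5=0x75  N=1 Z=0
after  5: r0=0x8b r1=0x8a r2=0x95 r3=0x8b r4=0x0a r5=0x75  N=1 Z=0
-- IRQ taken; context saved, return-PC = 6 --
mismatch: r3: reported 0x8a vs actual 0x8b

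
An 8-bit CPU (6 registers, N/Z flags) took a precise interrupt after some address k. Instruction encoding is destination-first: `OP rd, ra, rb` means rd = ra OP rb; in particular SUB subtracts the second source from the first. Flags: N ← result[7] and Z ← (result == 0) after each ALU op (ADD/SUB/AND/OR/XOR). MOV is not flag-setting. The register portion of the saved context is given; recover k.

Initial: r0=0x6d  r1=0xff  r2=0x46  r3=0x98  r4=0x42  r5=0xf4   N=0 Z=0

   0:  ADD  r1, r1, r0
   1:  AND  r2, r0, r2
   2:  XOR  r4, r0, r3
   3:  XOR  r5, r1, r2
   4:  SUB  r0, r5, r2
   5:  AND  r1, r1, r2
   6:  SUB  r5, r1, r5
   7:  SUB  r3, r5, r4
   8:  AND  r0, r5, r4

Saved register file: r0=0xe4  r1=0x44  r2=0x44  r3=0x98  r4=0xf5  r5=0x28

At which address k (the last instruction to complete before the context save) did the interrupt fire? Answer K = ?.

after  0: r0=0x6d r1=0x6c r2=0x46 r3=0x98 r4=0x42 r5=0xf4  N=0 Z=0
after  1: r0=0x6d r1=0x6c r2=0x44 r3=0x98 r4=0x42 r5=0xf4  N=0 Z=0
after  2: r0=0x6d r1=0x6c r2=0x44 r3=0x98 r4=0xf5 r5=0xf4  N=1 Z=0
after  3: r0=0x6d r1=0x6c r2=0x44 r3=0x98 r4=0xf5 r5=0x28  N=0 Z=0
after  4: r0=0xe4 r1=0x6c r2=0x44 r3=0x98 r4=0xf5 r5=0x28  N=1 Z=0
after  5: r0=0xe4 r1=0x44 r2=0x44 r3=0x98 r4=0xf5 r5=0x28  N=0 Z=0
-- IRQ taken; context saved, return-PC = 6 --

K = 5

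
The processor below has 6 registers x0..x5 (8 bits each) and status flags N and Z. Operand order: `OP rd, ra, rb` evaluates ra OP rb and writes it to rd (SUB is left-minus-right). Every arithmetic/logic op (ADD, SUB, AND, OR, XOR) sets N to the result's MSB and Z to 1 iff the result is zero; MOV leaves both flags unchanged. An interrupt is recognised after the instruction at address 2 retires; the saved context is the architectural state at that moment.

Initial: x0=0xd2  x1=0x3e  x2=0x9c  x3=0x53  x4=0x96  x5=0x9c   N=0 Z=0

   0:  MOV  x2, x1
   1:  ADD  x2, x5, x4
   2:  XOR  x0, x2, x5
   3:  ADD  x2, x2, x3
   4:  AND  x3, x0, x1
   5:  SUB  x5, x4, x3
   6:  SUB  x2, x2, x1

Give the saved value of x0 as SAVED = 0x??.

SAVED = 0xae

after  0: x0=0xd2 x1=0x3e x2=0x3e x3=0x53 x4=0x96 x5=0x9c  N=0 Z=0
after  1: x0=0xd2 x1=0x3e x2=0x32 x3=0x53 x4=0x96 x5=0x9c  N=0 Z=0
after  2: x0=0xae x1=0x3e x2=0x32 x3=0x53 x4=0x96 x5=0x9c  N=1 Z=0
-- IRQ taken; context saved, return-PC = 3 --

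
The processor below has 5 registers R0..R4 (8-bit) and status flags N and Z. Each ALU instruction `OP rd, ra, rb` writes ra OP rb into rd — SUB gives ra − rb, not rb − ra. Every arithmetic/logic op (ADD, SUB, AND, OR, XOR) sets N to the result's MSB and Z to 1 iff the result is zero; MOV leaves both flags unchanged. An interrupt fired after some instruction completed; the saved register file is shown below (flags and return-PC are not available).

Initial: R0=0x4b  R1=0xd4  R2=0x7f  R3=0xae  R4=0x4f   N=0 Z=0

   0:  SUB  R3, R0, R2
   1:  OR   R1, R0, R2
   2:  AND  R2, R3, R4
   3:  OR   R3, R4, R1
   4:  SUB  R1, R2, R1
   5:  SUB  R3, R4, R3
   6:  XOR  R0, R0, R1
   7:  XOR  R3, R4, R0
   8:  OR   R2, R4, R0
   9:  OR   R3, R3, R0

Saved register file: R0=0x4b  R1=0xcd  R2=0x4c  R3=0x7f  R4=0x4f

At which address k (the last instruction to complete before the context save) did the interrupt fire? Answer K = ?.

K = 4

after  0: R0=0x4b R1=0xd4 R2=0x7f R3=0xcc R4=0x4f  N=1 Z=0
after  1: R0=0x4b R1=0x7f R2=0x7f R3=0xcc R4=0x4f  N=0 Z=0
after  2: R0=0x4b R1=0x7f R2=0x4c R3=0xcc R4=0x4f  N=0 Z=0
after  3: R0=0x4b R1=0x7f R2=0x4c R3=0x7f R4=0x4f  N=0 Z=0
after  4: R0=0x4b R1=0xcd R2=0x4c R3=0x7f R4=0x4f  N=1 Z=0
-- IRQ taken; context saved, return-PC = 5 --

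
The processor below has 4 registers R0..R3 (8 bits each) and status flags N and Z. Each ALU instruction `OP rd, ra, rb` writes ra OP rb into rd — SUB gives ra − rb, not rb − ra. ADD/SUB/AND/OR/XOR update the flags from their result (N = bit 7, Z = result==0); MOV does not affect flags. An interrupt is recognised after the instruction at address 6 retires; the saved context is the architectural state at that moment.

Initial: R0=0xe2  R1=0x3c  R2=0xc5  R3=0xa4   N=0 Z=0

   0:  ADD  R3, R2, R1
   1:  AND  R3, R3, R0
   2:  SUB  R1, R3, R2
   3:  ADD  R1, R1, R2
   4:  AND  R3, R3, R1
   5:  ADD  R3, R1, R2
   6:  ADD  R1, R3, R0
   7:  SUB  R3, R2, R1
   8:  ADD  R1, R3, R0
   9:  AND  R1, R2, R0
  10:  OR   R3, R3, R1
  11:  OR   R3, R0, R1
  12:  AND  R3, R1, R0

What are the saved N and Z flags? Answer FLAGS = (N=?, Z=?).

FLAGS = (N=1, Z=0)

after  0: R0=0xe2 R1=0x3c R2=0xc5 R3=0x01  N=0 Z=0
after  1: R0=0xe2 R1=0x3c R2=0xc5 R3=0x00  N=0 Z=1
after  2: R0=0xe2 R1=0x3b R2=0xc5 R3=0x00  N=0 Z=0
after  3: R0=0xe2 R1=0x00 R2=0xc5 R3=0x00  N=0 Z=1
after  4: R0=0xe2 R1=0x00 R2=0xc5 R3=0x00  N=0 Z=1
after  5: R0=0xe2 R1=0x00 R2=0xc5 R3=0xc5  N=1 Z=0
after  6: R0=0xe2 R1=0xa7 R2=0xc5 R3=0xc5  N=1 Z=0
-- IRQ taken; context saved, return-PC = 7 --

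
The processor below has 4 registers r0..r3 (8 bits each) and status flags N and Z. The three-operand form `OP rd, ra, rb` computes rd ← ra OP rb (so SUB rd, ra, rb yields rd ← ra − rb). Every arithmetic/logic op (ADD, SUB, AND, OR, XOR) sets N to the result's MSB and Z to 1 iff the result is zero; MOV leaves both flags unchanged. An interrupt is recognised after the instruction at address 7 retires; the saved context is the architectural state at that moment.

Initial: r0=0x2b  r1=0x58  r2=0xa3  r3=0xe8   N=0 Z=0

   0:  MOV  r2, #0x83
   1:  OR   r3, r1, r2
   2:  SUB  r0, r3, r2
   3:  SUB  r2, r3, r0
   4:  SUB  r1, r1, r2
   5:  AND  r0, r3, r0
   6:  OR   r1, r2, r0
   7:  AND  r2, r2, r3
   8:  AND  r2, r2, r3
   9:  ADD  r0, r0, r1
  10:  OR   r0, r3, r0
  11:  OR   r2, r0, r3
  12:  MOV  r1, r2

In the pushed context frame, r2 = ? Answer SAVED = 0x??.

SAVED = 0x83

after  0: r0=0x2b r1=0x58 r2=0x83 r3=0xe8  N=0 Z=0
after  1: r0=0x2b r1=0x58 r2=0x83 r3=0xdb  N=1 Z=0
after  2: r0=0x58 r1=0x58 r2=0x83 r3=0xdb  N=0 Z=0
after  3: r0=0x58 r1=0x58 r2=0x83 r3=0xdb  N=1 Z=0
after  4: r0=0x58 r1=0xd5 r2=0x83 r3=0xdb  N=1 Z=0
after  5: r0=0x58 r1=0xd5 r2=0x83 r3=0xdb  N=0 Z=0
after  6: r0=0x58 r1=0xdb r2=0x83 r3=0xdb  N=1 Z=0
after  7: r0=0x58 r1=0xdb r2=0x83 r3=0xdb  N=1 Z=0
-- IRQ taken; context saved, return-PC = 8 --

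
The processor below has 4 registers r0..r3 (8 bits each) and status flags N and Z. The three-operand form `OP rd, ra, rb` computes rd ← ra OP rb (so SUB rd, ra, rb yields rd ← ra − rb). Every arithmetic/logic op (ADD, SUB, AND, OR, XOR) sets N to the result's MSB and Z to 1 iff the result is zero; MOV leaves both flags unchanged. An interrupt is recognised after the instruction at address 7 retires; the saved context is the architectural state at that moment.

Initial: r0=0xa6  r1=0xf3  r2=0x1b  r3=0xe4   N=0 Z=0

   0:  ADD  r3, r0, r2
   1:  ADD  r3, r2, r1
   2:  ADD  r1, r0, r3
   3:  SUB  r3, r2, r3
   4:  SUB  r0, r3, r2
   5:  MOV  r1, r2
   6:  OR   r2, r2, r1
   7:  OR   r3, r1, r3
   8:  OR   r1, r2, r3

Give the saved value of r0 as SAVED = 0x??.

SAVED = 0xf2

after  0: r0=0xa6 r1=0xf3 r2=0x1b r3=0xc1  N=1 Z=0
after  1: r0=0xa6 r1=0xf3 r2=0x1b r3=0x0e  N=0 Z=0
after  2: r0=0xa6 r1=0xb4 r2=0x1b r3=0x0e  N=1 Z=0
after  3: r0=0xa6 r1=0xb4 r2=0x1b r3=0x0d  N=0 Z=0
after  4: r0=0xf2 r1=0xb4 r2=0x1b r3=0x0d  N=1 Z=0
after  5: r0=0xf2 r1=0x1b r2=0x1b r3=0x0d  N=1 Z=0
after  6: r0=0xf2 r1=0x1b r2=0x1b r3=0x0d  N=0 Z=0
after  7: r0=0xf2 r1=0x1b r2=0x1b r3=0x1f  N=0 Z=0
-- IRQ taken; context saved, return-PC = 8 --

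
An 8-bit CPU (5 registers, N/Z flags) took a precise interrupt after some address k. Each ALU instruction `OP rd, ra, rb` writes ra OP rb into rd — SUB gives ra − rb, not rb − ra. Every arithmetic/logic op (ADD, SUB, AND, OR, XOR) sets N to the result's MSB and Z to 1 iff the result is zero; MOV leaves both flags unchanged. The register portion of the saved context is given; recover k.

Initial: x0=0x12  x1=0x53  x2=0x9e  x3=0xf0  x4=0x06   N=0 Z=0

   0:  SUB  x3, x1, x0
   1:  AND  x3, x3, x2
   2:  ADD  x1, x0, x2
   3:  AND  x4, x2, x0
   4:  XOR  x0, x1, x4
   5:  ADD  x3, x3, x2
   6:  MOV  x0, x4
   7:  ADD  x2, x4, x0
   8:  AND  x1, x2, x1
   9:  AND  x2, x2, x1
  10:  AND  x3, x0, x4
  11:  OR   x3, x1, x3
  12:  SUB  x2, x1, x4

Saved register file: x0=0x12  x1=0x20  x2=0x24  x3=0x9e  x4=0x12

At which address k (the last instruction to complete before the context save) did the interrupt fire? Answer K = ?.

after  0: x0=0x12 x1=0x53 x2=0x9e x3=0x41 x4=0x06  N=0 Z=0
after  1: x0=0x12 x1=0x53 x2=0x9e x3=0x00 x4=0x06  N=0 Z=1
after  2: x0=0x12 x1=0xb0 x2=0x9e x3=0x00 x4=0x06  N=1 Z=0
after  3: x0=0x12 x1=0xb0 x2=0x9e x3=0x00 x4=0x12  N=0 Z=0
after  4: x0=0xa2 x1=0xb0 x2=0x9e x3=0x00 x4=0x12  N=1 Z=0
after  5: x0=0xa2 x1=0xb0 x2=0x9e x3=0x9e x4=0x12  N=1 Z=0
after  6: x0=0x12 x1=0xb0 x2=0x9e x3=0x9e x4=0x12  N=1 Z=0
after  7: x0=0x12 x1=0xb0 x2=0x24 x3=0x9e x4=0x12  N=0 Z=0
after  8: x0=0x12 x1=0x20 x2=0x24 x3=0x9e x4=0x12  N=0 Z=0
-- IRQ taken; context saved, return-PC = 9 --

K = 8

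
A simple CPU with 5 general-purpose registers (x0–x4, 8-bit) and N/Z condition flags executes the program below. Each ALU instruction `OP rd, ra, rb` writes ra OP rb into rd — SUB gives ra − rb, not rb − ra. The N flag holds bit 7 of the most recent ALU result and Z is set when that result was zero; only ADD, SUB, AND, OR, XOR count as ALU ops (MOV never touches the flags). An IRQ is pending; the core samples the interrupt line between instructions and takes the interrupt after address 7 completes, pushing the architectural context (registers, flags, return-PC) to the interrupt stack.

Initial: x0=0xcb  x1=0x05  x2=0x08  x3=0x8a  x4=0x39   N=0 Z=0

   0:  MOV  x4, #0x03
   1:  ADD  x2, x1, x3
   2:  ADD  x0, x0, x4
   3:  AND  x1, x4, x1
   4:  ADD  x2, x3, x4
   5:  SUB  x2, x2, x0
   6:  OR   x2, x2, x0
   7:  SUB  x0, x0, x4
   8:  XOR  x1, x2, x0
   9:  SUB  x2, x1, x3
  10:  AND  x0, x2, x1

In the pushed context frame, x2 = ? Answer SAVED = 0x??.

SAVED = 0xff

after  0: x0=0xcb x1=0x05 x2=0x08 x3=0x8a x4=0x03  N=0 Z=0
after  1: x0=0xcb x1=0x05 x2=0x8f x3=0x8a x4=0x03  N=1 Z=0
after  2: x0=0xce x1=0x05 x2=0x8f x3=0x8a x4=0x03  N=1 Z=0
after  3: x0=0xce x1=0x01 x2=0x8f x3=0x8a x4=0x03  N=0 Z=0
after  4: x0=0xce x1=0x01 x2=0x8d x3=0x8a x4=0x03  N=1 Z=0
after  5: x0=0xce x1=0x01 x2=0xbf x3=0x8a x4=0x03  N=1 Z=0
after  6: x0=0xce x1=0x01 x2=0xff x3=0x8a x4=0x03  N=1 Z=0
after  7: x0=0xcb x1=0x01 x2=0xff x3=0x8a x4=0x03  N=1 Z=0
-- IRQ taken; context saved, return-PC = 8 --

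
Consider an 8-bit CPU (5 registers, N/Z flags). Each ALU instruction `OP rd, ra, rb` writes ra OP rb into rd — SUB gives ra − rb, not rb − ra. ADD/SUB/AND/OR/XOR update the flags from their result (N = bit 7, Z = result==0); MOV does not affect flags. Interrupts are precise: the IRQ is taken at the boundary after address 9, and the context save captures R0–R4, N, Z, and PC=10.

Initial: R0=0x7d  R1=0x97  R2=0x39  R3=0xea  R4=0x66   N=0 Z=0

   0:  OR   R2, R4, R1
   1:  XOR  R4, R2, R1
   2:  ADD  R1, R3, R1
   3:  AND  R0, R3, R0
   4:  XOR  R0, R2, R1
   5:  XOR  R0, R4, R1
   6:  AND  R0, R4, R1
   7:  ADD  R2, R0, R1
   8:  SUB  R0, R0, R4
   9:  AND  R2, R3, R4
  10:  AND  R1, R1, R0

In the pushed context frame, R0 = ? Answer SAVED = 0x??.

after  0: R0=0x7d R1=0x97 R2=0xf7 R3=0xea R4=0x66  N=1 Z=0
after  1: R0=0x7d R1=0x97 R2=0xf7 R3=0xea R4=0x60  N=0 Z=0
after  2: R0=0x7d R1=0x81 R2=0xf7 R3=0xea R4=0x60  N=1 Z=0
after  3: R0=0x68 R1=0x81 R2=0xf7 R3=0xea R4=0x60  N=0 Z=0
after  4: R0=0x76 R1=0x81 R2=0xf7 R3=0xea R4=0x60  N=0 Z=0
after  5: R0=0xe1 R1=0x81 R2=0xf7 R3=0xea R4=0x60  N=1 Z=0
after  6: R0=0x00 R1=0x81 R2=0xf7 R3=0xea R4=0x60  N=0 Z=1
after  7: R0=0x00 R1=0x81 R2=0x81 R3=0xea R4=0x60  N=1 Z=0
after  8: R0=0xa0 R1=0x81 R2=0x81 R3=0xea R4=0x60  N=1 Z=0
after  9: R0=0xa0 R1=0x81 R2=0x60 R3=0xea R4=0x60  N=0 Z=0
-- IRQ taken; context saved, return-PC = 10 --

SAVED = 0xa0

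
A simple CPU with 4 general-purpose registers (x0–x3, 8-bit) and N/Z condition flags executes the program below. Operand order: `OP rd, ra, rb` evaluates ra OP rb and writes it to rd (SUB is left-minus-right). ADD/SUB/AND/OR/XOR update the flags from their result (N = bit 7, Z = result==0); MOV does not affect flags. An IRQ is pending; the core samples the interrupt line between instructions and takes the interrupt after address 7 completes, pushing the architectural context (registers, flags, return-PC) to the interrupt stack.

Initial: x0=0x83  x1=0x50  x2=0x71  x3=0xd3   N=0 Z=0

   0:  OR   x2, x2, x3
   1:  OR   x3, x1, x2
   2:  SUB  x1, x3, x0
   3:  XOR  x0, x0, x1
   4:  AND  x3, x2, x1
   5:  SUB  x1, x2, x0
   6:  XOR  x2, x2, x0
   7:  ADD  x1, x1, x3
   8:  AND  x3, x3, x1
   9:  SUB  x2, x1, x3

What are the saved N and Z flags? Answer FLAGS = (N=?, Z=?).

FLAGS = (N=0, Z=0)

after  0: x0=0x83 x1=0x50 x2=0xf3 x3=0xd3  N=1 Z=0
after  1: x0=0x83 x1=0x50 x2=0xf3 x3=0xf3  N=1 Z=0
after  2: x0=0x83 x1=0x70 x2=0xf3 x3=0xf3  N=0 Z=0
after  3: x0=0xf3 x1=0x70 x2=0xf3 x3=0xf3  N=1 Z=0
after  4: x0=0xf3 x1=0x70 x2=0xf3 x3=0x70  N=0 Z=0
after  5: x0=0xf3 x1=0x00 x2=0xf3 x3=0x70  N=0 Z=1
after  6: x0=0xf3 x1=0x00 x2=0x00 x3=0x70  N=0 Z=1
after  7: x0=0xf3 x1=0x70 x2=0x00 x3=0x70  N=0 Z=0
-- IRQ taken; context saved, return-PC = 8 --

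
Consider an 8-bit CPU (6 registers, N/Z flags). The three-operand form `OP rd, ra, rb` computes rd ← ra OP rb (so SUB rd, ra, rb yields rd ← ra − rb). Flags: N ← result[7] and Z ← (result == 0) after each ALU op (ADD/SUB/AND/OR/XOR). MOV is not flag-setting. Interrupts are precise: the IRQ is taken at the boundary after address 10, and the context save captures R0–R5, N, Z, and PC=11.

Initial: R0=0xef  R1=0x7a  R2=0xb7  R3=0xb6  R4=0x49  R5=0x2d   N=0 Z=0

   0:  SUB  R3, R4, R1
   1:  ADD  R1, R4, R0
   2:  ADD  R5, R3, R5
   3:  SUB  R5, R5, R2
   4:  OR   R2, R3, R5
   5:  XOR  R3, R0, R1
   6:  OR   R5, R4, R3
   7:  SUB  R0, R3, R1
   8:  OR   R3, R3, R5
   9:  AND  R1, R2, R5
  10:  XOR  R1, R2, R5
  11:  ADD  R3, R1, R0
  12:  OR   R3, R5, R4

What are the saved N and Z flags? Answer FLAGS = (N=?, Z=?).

FLAGS = (N=0, Z=0)

after  0: R0=0xef R1=0x7a R2=0xb7 R3=0xcf R4=0x49 R5=0x2d  N=1 Z=0
after  1: R0=0xef R1=0x38 R2=0xb7 R3=0xcf R4=0x49 R5=0x2d  N=0 Z=0
after  2: R0=0xef R1=0x38 R2=0xb7 R3=0xcf R4=0x49 R5=0xfc  N=1 Z=0
after  3: R0=0xef R1=0x38 R2=0xb7 R3=0xcf R4=0x49 R5=0x45  N=0 Z=0
after  4: R0=0xef R1=0x38 R2=0xcf R3=0xcf R4=0x49 R5=0x45  N=1 Z=0
after  5: R0=0xef R1=0x38 R2=0xcf R3=0xd7 R4=0x49 R5=0x45  N=1 Z=0
after  6: R0=0xef R1=0x38 R2=0xcf R3=0xd7 R4=0x49 R5=0xdf  N=1 Z=0
after  7: R0=0x9f R1=0x38 R2=0xcf R3=0xd7 R4=0x49 R5=0xdf  N=1 Z=0
after  8: R0=0x9f R1=0x38 R2=0xcf R3=0xdf R4=0x49 R5=0xdf  N=1 Z=0
after  9: R0=0x9f R1=0xcf R2=0xcf R3=0xdf R4=0x49 R5=0xdf  N=1 Z=0
after 10: R0=0x9f R1=0x10 R2=0xcf R3=0xdf R4=0x49 R5=0xdf  N=0 Z=0
-- IRQ taken; context saved, return-PC = 11 --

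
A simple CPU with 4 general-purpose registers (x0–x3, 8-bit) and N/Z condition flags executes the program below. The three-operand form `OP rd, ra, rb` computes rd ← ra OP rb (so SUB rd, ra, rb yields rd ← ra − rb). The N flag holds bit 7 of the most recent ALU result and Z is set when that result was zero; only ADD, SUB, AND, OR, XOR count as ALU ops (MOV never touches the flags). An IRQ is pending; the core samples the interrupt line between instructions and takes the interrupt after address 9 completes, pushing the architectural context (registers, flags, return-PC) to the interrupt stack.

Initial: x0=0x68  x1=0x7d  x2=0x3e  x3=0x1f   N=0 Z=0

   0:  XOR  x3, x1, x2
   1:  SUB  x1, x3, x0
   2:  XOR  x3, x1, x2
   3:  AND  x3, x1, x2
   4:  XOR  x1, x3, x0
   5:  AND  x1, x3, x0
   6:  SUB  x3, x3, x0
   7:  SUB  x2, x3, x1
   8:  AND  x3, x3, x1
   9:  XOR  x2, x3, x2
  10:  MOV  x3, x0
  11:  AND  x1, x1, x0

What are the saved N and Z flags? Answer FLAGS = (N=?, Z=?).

after  0: x0=0x68 x1=0x7d x2=0x3e x3=0x43  N=0 Z=0
after  1: x0=0x68 x1=0xdb x2=0x3e x3=0x43  N=1 Z=0
after  2: x0=0x68 x1=0xdb x2=0x3e x3=0xe5  N=1 Z=0
after  3: x0=0x68 x1=0xdb x2=0x3e x3=0x1a  N=0 Z=0
after  4: x0=0x68 x1=0x72 x2=0x3e x3=0x1a  N=0 Z=0
after  5: x0=0x68 x1=0x08 x2=0x3e x3=0x1a  N=0 Z=0
after  6: x0=0x68 x1=0x08 x2=0x3e x3=0xb2  N=1 Z=0
after  7: x0=0x68 x1=0x08 x2=0xaa x3=0xb2  N=1 Z=0
after  8: x0=0x68 x1=0x08 x2=0xaa x3=0x00  N=0 Z=1
after  9: x0=0x68 x1=0x08 x2=0xaa x3=0x00  N=1 Z=0
-- IRQ taken; context saved, return-PC = 10 --

FLAGS = (N=1, Z=0)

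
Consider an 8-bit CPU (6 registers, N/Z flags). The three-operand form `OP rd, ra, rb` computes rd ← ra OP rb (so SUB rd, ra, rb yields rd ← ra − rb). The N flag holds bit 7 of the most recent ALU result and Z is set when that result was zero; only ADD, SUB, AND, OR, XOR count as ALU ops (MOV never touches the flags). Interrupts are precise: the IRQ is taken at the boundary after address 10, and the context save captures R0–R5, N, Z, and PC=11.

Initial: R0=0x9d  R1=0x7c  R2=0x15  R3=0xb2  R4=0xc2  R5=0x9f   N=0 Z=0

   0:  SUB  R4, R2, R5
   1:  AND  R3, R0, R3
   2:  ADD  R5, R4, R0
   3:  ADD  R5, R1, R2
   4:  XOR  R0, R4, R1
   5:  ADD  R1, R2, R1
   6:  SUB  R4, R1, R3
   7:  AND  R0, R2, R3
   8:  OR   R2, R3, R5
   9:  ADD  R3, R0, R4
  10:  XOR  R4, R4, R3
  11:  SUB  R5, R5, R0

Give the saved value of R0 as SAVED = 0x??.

SAVED = 0x10

after  0: R0=0x9d R1=0x7c R2=0x15 R3=0xb2 R4=0x76 R5=0x9f  N=0 Z=0
after  1: R0=0x9d R1=0x7c R2=0x15 R3=0x90 R4=0x76 R5=0x9f  N=1 Z=0
after  2: R0=0x9d R1=0x7c R2=0x15 R3=0x90 R4=0x76 R5=0x13  N=0 Z=0
after  3: R0=0x9d R1=0x7c R2=0x15 R3=0x90 R4=0x76 R5=0x91  N=1 Z=0
after  4: R0=0x0a R1=0x7c R2=0x15 R3=0x90 R4=0x76 R5=0x91  N=0 Z=0
after  5: R0=0x0a R1=0x91 R2=0x15 R3=0x90 R4=0x76 R5=0x91  N=1 Z=0
after  6: R0=0x0a R1=0x91 R2=0x15 R3=0x90 R4=0x01 R5=0x91  N=0 Z=0
after  7: R0=0x10 R1=0x91 R2=0x15 R3=0x90 R4=0x01 R5=0x91  N=0 Z=0
after  8: R0=0x10 R1=0x91 R2=0x91 R3=0x90 R4=0x01 R5=0x91  N=1 Z=0
after  9: R0=0x10 R1=0x91 R2=0x91 R3=0x11 R4=0x01 R5=0x91  N=0 Z=0
after 10: R0=0x10 R1=0x91 R2=0x91 R3=0x11 R4=0x10 R5=0x91  N=0 Z=0
-- IRQ taken; context saved, return-PC = 11 --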